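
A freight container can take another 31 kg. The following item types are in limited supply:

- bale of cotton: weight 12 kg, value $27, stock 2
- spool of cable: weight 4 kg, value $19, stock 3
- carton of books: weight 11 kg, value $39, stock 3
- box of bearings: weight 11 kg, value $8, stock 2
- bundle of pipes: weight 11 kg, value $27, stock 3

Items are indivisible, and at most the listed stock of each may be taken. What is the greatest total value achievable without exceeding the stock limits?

Best selections within weight 31 and stock limits:
- 2×spool of cable + 2×carton of books: weight 30, value 116
- 2×spool of cable + 1×carton of books + 1×bundle of pipes: weight 30, value 104
Best: $116.

$116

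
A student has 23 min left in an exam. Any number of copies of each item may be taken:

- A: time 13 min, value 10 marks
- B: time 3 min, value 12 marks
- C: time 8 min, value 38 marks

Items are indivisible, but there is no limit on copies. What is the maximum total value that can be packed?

100 marks

Best value-per-unit is C at 38/8; filling with it alone gives 2×38 = 76.
Optimal mix: 2×B + 2×C → time 22, value 100.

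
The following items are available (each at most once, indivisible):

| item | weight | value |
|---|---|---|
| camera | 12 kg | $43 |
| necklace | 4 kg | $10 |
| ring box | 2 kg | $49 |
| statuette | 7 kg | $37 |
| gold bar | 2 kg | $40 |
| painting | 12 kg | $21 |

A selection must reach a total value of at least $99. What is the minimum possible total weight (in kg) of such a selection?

8

Subsets with value ≥ 99, sorted by total weight:
- necklace+ring box+gold bar: weight 8, value 99
- ring box+statuette+gold bar: weight 11, value 126
- necklace+ring box+statuette+gold bar: weight 15, value 136
- camera+ring box+gold bar: weight 16, value 132
Minimum weight: 8 kg.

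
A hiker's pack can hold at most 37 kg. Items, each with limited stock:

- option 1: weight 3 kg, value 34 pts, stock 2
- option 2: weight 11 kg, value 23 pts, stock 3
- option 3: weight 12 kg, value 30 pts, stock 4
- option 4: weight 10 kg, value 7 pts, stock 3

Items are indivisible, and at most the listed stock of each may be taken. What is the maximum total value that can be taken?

128 pts

Best selections within weight 37 and stock limits:
- 2×option 1 + 2×option 3: weight 30, value 128
- 2×option 1 + 1×option 2 + 1×option 3: weight 29, value 121
- 2×option 1 + 2×option 2: weight 28, value 114
- 1×option 1 + 2×option 2 + 1×option 3: weight 37, value 110
Best: 128 pts.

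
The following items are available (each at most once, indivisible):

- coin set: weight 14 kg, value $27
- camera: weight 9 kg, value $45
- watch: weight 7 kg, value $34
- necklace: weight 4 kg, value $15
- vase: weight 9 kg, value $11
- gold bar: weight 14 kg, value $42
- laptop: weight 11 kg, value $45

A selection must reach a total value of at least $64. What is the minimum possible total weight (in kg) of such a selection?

Subsets with value ≥ 64, sorted by total weight:
- camera+watch: weight 16, value 79
- watch+laptop: weight 18, value 79
Minimum weight: 16 kg.

16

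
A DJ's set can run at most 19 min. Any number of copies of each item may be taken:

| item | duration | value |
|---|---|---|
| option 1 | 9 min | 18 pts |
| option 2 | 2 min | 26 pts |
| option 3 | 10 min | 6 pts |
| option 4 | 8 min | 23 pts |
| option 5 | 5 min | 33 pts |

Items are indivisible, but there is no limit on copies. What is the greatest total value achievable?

Best value-per-unit is option 2 at 26/2, and filling with it alone uses duration 9×2=18. No mix of the others beats 9×26 = 234.

234 pts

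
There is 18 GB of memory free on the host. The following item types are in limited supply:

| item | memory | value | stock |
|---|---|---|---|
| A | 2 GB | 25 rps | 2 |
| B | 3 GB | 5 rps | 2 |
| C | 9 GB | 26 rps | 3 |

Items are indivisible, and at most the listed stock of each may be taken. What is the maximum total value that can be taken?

81 rps

Best selections within memory 18 and stock limits:
- 2×A + 1×B + 1×C: memory 16, value 81
- 2×A + 1×C: memory 13, value 76
- 1×A + 2×B + 1×C: memory 17, value 61
Best: 81 rps.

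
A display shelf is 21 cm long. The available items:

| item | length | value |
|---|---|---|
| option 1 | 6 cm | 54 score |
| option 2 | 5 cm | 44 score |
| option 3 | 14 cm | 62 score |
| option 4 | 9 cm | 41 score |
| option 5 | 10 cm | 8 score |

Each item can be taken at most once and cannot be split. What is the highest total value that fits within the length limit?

139 score

Check high-value combinations within 21 cm:
- option 1+option 2+option 4: length 6+5+9=20, value 54+44+41=139
- option 1+option 3: length 6+14=20, value 54+62=116
- option 2+option 3: length 5+14=19, value 44+62=106
- option 1+option 2+option 5: length 6+5+10=21, value 54+44+8=106
Best: 139 score.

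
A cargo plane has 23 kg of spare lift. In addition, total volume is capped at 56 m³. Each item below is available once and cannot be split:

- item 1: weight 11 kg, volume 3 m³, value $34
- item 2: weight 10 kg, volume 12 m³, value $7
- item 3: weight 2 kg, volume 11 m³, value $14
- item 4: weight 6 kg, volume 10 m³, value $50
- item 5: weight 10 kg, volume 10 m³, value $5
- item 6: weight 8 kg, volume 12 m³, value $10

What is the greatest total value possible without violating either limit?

$98

Feasible sets respecting both limits:
- item 1+item 3+item 4: weight 19, volume 24, value 98
- item 1+item 4: weight 17, volume 13, value 84
- item 3+item 4+item 6: weight 16, volume 33, value 74
Best: $98.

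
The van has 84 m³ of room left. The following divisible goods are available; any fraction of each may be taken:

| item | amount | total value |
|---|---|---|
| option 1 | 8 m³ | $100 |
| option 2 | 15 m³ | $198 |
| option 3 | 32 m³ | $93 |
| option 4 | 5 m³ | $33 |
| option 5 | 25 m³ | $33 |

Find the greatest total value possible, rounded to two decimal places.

455.68

Take in order of value per unit:
- option 2 (198/15 per unit): all 15 → value 198, running total 198.00
- option 1 (100/8 per unit): all 8 → value 100, running total 298.00
- option 4 (33/5 per unit): all 5 → value 33, running total 331.00
- option 3 (93/32 per unit): all 32 → value 93, running total 424.00
- option 5 (33/25 per unit): 24 of 25 → value 24×33/25 = 31.6800, running total 455.68
Total 455.68.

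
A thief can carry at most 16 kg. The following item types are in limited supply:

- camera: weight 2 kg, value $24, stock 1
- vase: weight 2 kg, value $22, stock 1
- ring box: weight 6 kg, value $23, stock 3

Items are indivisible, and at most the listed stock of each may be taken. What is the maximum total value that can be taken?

Best selections within weight 16 and stock limits:
- 1×camera + 1×vase + 2×ring box: weight 16, value 92
- 1×camera + 2×ring box: weight 14, value 70
- 1×camera + 1×vase + 1×ring box: weight 10, value 69
Best: $92.

$92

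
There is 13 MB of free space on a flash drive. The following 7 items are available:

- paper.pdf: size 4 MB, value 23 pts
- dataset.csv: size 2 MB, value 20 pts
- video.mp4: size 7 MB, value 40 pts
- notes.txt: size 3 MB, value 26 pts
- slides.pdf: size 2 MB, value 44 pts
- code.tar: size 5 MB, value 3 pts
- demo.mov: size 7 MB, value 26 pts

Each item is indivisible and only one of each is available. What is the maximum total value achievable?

This is a 0/1 knapsack; check combinations near the capacity.
- paper.pdf+dataset.csv+notes.txt+slides.pdf: size 4+2+3+2=11, value 23+20+26+44=113
- video.mp4+notes.txt+slides.pdf: size 7+3+2=12, value 40+26+44=110
- paper.pdf+video.mp4+slides.pdf: size 4+7+2=13, value 23+40+44=107
- dataset.csv+video.mp4+slides.pdf: size 2+7+2=11, value 20+40+44=104
Best: 113 pts.

113 pts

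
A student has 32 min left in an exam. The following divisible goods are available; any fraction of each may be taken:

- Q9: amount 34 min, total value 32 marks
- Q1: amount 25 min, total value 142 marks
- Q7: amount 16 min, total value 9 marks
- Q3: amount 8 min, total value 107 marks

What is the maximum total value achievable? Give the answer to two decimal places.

243.32

Take in order of value per unit:
- Q3 (107/8 per unit): all 8 → value 107, running total 107.00
- Q1 (142/25 per unit): 24 of 25 → value 24×142/25 = 136.3200, running total 243.32
Total 243.32.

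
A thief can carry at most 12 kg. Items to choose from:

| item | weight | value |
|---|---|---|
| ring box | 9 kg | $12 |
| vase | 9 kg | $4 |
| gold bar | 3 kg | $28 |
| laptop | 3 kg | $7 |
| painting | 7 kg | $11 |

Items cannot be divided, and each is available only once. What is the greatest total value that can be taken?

$40

Check high-value combinations within 12 kg:
- ring box+gold bar: weight 9+3=12, value 12+28=40
- gold bar+painting: weight 3+7=10, value 28+11=39
- gold bar+laptop: weight 3+3=6, value 28+7=35
- vase+gold bar: weight 9+3=12, value 4+28=32
Best: $40.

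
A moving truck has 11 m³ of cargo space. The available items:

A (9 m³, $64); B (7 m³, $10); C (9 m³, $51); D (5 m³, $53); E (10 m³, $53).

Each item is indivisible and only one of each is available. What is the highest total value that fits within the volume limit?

Check high-value combinations within 11 m³:
- A: volume 9, value 64
- D: volume 5, value 53
- E: volume 10, value 53
- C: volume 9, value 51
Best: $64.

$64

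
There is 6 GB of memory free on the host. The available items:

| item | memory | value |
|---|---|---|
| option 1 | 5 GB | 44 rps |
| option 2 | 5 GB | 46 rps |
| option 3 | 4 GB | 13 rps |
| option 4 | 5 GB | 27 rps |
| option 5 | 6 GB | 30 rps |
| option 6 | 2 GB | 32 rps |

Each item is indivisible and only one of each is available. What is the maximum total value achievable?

46 rps

Check high-value combinations within 6 GB:
- option 2: memory 5, value 46
- option 3+option 6: memory 4+2=6, value 13+32=45
- option 1: memory 5, value 44
Best: 46 rps.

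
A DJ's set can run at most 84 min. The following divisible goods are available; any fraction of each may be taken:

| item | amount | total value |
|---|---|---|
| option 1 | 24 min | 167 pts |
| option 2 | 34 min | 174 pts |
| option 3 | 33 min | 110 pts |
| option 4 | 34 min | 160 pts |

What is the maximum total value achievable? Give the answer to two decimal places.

Take in order of value per unit:
- option 1 (167/24 per unit): all 24 → value 167, running total 167.00
- option 2 (174/34 per unit): all 34 → value 174, running total 341.00
- option 4 (160/34 per unit): 26 of 34 → value 26×160/34 = 122.3529, running total 463.35
Total 463.35.

463.35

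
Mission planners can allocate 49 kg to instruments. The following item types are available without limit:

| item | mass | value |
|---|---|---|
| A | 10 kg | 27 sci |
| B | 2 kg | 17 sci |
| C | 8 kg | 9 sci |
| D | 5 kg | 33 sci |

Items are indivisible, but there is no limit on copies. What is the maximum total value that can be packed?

Best value-per-unit is B at 17/2, and filling with it alone uses mass 24×2=48. No mix of the others beats 24×17 = 408.

408 sci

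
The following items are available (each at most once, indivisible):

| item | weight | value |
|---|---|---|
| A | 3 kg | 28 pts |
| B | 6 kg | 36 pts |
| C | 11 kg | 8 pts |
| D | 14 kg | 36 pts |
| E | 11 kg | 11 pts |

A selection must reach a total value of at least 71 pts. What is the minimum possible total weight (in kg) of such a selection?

Subsets with value ≥ 71, sorted by total weight:
- A+B+E: weight 20, value 75
- A+B+C: weight 20, value 72
Minimum weight: 20 kg.

20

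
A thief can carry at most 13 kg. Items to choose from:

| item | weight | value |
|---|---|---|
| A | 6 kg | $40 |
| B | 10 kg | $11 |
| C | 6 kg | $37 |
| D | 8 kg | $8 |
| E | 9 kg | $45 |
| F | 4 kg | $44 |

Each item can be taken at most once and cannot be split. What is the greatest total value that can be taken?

Check high-value combinations within 13 kg:
- E+F: weight 9+4=13, value 45+44=89
- A+F: weight 6+4=10, value 40+44=84
- C+F: weight 6+4=10, value 37+44=81
- A+C: weight 6+6=12, value 40+37=77
Best: $89.

$89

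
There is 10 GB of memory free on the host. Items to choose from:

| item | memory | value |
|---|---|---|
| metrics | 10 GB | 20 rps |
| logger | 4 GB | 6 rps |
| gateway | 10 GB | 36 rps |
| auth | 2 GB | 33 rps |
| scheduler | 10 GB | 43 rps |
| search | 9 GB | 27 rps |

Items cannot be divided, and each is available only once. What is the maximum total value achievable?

43 rps

Check high-value combinations within 10 GB:
- scheduler: memory 10, value 43
- logger+auth: memory 4+2=6, value 6+33=39
- gateway: memory 10, value 36
- auth: memory 2, value 33
- search: memory 9, value 27
Best: 43 rps.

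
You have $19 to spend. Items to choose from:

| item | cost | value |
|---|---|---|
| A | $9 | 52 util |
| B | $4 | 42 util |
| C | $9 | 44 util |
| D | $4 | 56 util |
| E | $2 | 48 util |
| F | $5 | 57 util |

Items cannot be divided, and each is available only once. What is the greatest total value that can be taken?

203 util

This is a 0/1 knapsack; check combinations near the capacity.
- B+D+E+F: cost 4+4+2+5=15, value 42+56+48+57=203
- A+B+D+E: cost 9+4+4+2=19, value 52+42+56+48=198
- B+C+D+E: cost 4+9+4+2=19, value 42+44+56+48=190
- A+D+F: cost 9+4+5=18, value 52+56+57=165
Best: 203 util.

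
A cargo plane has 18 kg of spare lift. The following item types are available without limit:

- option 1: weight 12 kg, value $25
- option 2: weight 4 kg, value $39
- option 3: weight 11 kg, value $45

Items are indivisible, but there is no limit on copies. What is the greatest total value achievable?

Best value-per-unit is option 2 at 39/4, and filling with it alone uses weight 4×4=16. No mix of the others beats 4×39 = 156.

$156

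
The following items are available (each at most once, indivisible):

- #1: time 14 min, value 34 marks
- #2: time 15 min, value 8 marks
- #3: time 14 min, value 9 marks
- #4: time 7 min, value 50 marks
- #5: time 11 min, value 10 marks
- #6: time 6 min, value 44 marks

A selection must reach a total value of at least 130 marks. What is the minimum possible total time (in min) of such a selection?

38

Subsets with value ≥ 130, sorted by total time:
- #1+#4+#5+#6: time 38, value 138
- #1+#3+#4+#6: time 41, value 137
- #1+#2+#4+#6: time 42, value 136
Minimum time: 38 min.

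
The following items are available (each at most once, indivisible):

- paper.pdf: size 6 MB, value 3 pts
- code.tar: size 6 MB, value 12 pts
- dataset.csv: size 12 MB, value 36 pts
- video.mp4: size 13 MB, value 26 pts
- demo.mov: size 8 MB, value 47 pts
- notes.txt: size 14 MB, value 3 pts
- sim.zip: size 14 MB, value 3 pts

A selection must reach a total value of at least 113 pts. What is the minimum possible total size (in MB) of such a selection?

Subsets with value ≥ 113, sorted by total size:
- code.tar+dataset.csv+video.mp4+demo.mov: size 39, value 121
- paper.pdf+code.tar+dataset.csv+video.mp4+demo.mov: size 45, value 124
- code.tar+dataset.csv+video.mp4+demo.mov+notes.txt: size 53, value 124
- code.tar+dataset.csv+video.mp4+demo.mov+sim.zip: size 53, value 124
Minimum size: 39 MB.

39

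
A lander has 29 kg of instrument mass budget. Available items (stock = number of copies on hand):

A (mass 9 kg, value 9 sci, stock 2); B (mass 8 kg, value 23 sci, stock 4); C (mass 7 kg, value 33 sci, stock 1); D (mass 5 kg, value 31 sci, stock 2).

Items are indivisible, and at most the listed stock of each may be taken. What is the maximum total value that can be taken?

Best selections within mass 29 and stock limits:
- 1×B + 1×C + 2×D: mass 25, value 118
- 2×B + 1×C + 1×D: mass 28, value 110
- 2×B + 2×D: mass 26, value 108
- 1×A + 1×C + 2×D: mass 26, value 104
Best: 118 sci.

118 sci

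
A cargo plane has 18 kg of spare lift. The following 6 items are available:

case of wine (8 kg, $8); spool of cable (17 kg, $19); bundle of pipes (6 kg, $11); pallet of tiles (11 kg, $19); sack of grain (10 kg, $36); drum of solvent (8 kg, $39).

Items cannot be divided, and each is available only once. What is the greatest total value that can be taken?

$75

Check high-value combinations within 18 kg:
- sack of grain+drum of solvent: weight 10+8=18, value 36+39=75
- bundle of pipes+drum of solvent: weight 6+8=14, value 11+39=50
- bundle of pipes+sack of grain: weight 6+10=16, value 11+36=47
- case of wine+drum of solvent: weight 8+8=16, value 8+39=47
Best: $75.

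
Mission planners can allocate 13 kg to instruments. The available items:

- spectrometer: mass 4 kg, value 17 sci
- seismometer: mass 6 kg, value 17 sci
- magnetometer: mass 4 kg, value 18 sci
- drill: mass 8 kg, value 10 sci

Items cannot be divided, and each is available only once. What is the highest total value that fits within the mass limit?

35 sci

Check high-value combinations within 13 kg:
- spectrometer+magnetometer: mass 4+4=8, value 17+18=35
- seismometer+magnetometer: mass 6+4=10, value 17+18=35
- spectrometer+seismometer: mass 4+6=10, value 17+17=34
Best: 35 sci.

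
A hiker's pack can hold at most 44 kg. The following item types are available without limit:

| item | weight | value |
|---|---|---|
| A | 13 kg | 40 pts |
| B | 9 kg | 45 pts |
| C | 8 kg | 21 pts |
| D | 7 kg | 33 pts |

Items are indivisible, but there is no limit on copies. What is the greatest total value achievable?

Best value-per-unit is B at 45/9; filling with it alone gives 4×45 = 180.
Optimal mix: 4×B + 1×D → weight 43, value 213.

213 pts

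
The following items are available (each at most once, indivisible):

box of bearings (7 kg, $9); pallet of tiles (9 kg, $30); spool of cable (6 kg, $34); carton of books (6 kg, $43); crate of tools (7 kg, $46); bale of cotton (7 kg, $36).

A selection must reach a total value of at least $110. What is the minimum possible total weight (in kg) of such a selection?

Subsets with value ≥ 110, sorted by total weight:
- spool of cable+carton of books+crate of tools: weight 19, value 123
- spool of cable+carton of books+bale of cotton: weight 19, value 113
- carton of books+crate of tools+bale of cotton: weight 20, value 125
Minimum weight: 19 kg.

19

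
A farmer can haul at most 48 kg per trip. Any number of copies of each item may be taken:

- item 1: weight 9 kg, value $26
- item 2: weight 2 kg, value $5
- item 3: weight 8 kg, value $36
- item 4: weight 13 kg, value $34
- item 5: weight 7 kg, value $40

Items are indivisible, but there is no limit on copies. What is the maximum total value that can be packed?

$255

Best value-per-unit is item 5 at 40/7; filling with it alone gives 6×40 = 240.
Optimal mix: 3×item 2 + 6×item 5 → weight 48, value 255.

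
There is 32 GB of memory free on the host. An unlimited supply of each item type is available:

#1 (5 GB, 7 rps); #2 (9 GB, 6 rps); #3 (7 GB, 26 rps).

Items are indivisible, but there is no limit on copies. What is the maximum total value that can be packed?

Best value-per-unit is #3 at 26/7, and filling with it alone uses memory 4×7=28. No mix of the others beats 4×26 = 104.

104 rps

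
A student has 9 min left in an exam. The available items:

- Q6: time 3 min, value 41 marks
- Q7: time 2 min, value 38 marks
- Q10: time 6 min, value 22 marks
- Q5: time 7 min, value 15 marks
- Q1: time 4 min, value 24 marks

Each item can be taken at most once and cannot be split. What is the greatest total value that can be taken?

103 marks

Check high-value combinations within 9 min:
- Q6+Q7+Q1: time 3+2+4=9, value 41+38+24=103
- Q6+Q7: time 3+2=5, value 41+38=79
- Q6+Q1: time 3+4=7, value 41+24=65
Best: 103 marks.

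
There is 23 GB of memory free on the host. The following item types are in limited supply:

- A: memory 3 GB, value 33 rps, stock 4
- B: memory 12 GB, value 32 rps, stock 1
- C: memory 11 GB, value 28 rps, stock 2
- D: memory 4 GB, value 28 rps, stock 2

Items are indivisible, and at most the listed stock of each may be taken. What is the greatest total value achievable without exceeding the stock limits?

Best selections within memory 23 and stock limits:
- 4×A + 2×D: memory 20, value 188
- 4×A + 1×D: memory 16, value 160
Best: 188 rps.

188 rps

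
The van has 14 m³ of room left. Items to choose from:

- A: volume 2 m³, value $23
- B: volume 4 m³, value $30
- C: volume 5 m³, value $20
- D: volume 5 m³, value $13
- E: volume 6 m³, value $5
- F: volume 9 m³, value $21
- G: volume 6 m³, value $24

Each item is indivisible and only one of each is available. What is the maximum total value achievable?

$77

This is a 0/1 knapsack; check combinations near the capacity.
- A+B+G: volume 2+4+6=12, value 23+30+24=77
- A+B+C: volume 2+4+5=11, value 23+30+20=73
- A+C+G: volume 2+5+6=13, value 23+20+24=67
Best: $77.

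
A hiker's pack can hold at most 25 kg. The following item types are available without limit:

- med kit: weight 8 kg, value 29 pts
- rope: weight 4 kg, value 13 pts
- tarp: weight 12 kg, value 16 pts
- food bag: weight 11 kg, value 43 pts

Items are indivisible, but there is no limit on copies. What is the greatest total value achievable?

87 pts

Best value-per-unit is food bag at 43/11; filling with it alone gives 2×43 = 86.
Optimal mix: 3×med kit → weight 24, value 87.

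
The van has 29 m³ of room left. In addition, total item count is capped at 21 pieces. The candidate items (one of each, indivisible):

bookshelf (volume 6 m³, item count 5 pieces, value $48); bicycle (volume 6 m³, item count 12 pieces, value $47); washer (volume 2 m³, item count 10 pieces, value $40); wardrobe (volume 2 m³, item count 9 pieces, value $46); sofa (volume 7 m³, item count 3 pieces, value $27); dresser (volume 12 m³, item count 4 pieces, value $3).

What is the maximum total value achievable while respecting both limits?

$124

Feasible sets respecting both limits:
- bookshelf+wardrobe+sofa+dresser: volume 27, item count 21, value 124
- bookshelf+bicycle+sofa: volume 19, item count 20, value 122
- bookshelf+wardrobe+sofa: volume 15, item count 17, value 121
Best: $124.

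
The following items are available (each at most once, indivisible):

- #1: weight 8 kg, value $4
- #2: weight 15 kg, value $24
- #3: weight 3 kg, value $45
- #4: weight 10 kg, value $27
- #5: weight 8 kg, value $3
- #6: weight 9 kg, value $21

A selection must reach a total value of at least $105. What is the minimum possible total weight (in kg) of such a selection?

37

Subsets with value ≥ 105, sorted by total weight:
- #2+#3+#4+#6: weight 37, value 117
- #1+#2+#3+#4+#6: weight 45, value 121
- #2+#3+#4+#5+#6: weight 45, value 120
- #1+#2+#3+#4+#5+#6: weight 53, value 124
Minimum weight: 37 kg.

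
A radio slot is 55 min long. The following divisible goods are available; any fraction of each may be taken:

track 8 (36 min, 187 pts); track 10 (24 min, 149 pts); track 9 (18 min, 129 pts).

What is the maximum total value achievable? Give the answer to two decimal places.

Take in order of value per unit:
- track 9 (129/18 per unit): all 18 → value 129, running total 129.00
- track 10 (149/24 per unit): all 24 → value 149, running total 278.00
- track 8 (187/36 per unit): 13 of 36 → value 13×187/36 = 67.5278, running total 345.53
Total 345.53.

345.53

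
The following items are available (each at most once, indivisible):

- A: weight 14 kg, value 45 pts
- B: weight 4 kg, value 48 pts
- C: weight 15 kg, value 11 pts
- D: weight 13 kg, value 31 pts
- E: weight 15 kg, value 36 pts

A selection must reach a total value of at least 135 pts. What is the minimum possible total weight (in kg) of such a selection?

Subsets with value ≥ 135, sorted by total weight:
- A+B+D+E: weight 46, value 160
- A+B+C+D: weight 46, value 135
- A+B+C+E: weight 48, value 140
Minimum weight: 46 kg.

46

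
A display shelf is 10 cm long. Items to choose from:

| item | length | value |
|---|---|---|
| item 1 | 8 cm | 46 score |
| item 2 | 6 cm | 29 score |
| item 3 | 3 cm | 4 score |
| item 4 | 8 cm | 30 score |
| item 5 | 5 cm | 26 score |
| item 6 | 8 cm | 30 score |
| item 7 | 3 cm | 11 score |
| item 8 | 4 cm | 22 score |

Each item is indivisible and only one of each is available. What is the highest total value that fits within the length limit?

Check high-value combinations within 10 cm:
- item 2+item 8: length 6+4=10, value 29+22=51
- item 5+item 8: length 5+4=9, value 26+22=48
- item 1: length 8, value 46
Best: 51 score.

51 score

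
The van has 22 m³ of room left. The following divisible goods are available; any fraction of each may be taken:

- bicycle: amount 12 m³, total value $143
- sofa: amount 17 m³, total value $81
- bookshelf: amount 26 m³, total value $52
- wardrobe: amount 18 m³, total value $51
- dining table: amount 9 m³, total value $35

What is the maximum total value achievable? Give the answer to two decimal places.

Take in order of value per unit:
- bicycle (143/12 per unit): all 12 → value 143, running total 143.00
- sofa (81/17 per unit): 10 of 17 → value 10×81/17 = 47.6471, running total 190.65
Total 190.65.

190.65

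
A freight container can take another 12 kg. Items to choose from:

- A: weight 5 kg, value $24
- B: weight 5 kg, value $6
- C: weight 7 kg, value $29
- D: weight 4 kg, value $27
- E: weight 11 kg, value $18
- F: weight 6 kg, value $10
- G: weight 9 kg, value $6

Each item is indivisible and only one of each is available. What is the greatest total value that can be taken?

Check high-value combinations within 12 kg:
- C+D: weight 7+4=11, value 29+27=56
- A+C: weight 5+7=12, value 24+29=53
- A+D: weight 5+4=9, value 24+27=51
- D+F: weight 4+6=10, value 27+10=37
Best: $56.

$56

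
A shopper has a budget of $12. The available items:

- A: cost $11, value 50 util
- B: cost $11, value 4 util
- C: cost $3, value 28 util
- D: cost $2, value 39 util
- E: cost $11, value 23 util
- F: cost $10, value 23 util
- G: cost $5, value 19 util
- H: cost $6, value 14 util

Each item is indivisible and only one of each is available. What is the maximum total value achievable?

86 util

Check high-value combinations within $12:
- C+D+G: cost 3+2+5=10, value 28+39+19=86
- C+D+H: cost 3+2+6=11, value 28+39+14=81
- C+D: cost 3+2=5, value 28+39=67
Best: 86 util.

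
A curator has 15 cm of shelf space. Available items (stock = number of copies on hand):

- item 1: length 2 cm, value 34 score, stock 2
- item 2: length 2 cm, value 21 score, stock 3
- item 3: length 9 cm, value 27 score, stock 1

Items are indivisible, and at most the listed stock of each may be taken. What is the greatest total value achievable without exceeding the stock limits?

Best selections within length 15 and stock limits:
- 2×item 1 + 3×item 2: length 10, value 131
- 2×item 1 + 1×item 2 + 1×item 3: length 15, value 116
- 2×item 1 + 2×item 2: length 8, value 110
- 1×item 1 + 2×item 2 + 1×item 3: length 15, value 103
Best: 131 score.

131 score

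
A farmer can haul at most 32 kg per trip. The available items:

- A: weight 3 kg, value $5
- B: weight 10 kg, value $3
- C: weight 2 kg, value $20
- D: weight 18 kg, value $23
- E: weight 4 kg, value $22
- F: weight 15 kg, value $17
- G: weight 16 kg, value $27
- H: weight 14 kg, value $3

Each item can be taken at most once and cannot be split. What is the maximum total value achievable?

This is a 0/1 knapsack; check combinations near the capacity.
- A+C+E+G: weight 3+2+4+16=25, value 5+20+22+27=74
- B+C+E+G: weight 10+2+4+16=32, value 3+20+22+27=72
- A+C+D+E: weight 3+2+18+4=27, value 5+20+23+22=70
Best: $74.

$74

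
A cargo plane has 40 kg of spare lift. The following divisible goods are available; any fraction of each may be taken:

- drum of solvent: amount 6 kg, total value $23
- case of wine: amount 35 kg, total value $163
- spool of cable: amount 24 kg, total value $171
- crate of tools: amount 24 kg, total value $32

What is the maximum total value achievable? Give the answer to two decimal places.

Take in order of value per unit:
- spool of cable (171/24 per unit): all 24 → value 171, running total 171.00
- case of wine (163/35 per unit): 16 of 35 → value 16×163/35 = 74.5143, running total 245.51
Total 245.51.

245.51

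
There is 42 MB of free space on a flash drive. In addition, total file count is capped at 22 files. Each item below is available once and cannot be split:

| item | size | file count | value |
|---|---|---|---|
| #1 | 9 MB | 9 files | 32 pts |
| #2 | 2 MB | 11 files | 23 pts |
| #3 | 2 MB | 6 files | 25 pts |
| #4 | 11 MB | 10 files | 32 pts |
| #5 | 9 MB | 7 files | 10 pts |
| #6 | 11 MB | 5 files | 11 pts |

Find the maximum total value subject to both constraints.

68 pts

Feasible sets respecting both limits:
- #1+#3+#6: size 22, file count 20, value 68
- #3+#4+#6: size 24, file count 21, value 68
- #1+#3+#5: size 20, file count 22, value 67
Best: 68 pts.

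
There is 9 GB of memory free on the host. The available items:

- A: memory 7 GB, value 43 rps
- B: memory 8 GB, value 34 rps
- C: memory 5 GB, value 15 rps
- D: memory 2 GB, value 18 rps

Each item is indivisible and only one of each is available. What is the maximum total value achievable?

Check high-value combinations within 9 GB:
- A+D: memory 7+2=9, value 43+18=61
- A: memory 7, value 43
- B: memory 8, value 34
- C+D: memory 5+2=7, value 15+18=33
Best: 61 rps.

61 rps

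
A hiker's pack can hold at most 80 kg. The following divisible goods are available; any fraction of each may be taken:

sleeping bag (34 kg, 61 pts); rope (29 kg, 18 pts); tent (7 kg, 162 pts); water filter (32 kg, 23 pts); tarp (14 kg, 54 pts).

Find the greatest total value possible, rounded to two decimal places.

Take in order of value per unit:
- tent (162/7 per unit): all 7 → value 162, running total 162.00
- tarp (54/14 per unit): all 14 → value 54, running total 216.00
- sleeping bag (61/34 per unit): all 34 → value 61, running total 277.00
- water filter (23/32 per unit): 25 of 32 → value 25×23/32 = 17.9688, running total 294.97
Total 294.97.

294.97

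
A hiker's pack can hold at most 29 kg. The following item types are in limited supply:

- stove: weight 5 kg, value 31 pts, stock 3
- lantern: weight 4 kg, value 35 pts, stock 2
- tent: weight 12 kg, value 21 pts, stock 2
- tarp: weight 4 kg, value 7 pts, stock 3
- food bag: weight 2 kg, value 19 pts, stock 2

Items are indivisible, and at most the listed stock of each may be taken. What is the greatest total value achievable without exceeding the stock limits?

201 pts

Top feasible selections:
- 3×stove + 2×lantern + 2×food bag: weight 27, value 201
- 3×stove + 2×lantern + 1×tarp + 1×food bag: weight 29, value 189
- 3×stove + 2×lantern + 1×food bag: weight 25, value 182
Best: 201 pts.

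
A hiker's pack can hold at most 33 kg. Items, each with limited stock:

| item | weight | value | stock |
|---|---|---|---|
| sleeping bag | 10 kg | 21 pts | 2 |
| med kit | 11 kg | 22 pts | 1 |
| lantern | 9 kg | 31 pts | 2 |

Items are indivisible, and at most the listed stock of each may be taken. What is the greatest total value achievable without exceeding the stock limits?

84 pts

Best selections within weight 33 and stock limits:
- 1×med kit + 2×lantern: weight 29, value 84
- 1×sleeping bag + 2×lantern: weight 28, value 83
Best: 84 pts.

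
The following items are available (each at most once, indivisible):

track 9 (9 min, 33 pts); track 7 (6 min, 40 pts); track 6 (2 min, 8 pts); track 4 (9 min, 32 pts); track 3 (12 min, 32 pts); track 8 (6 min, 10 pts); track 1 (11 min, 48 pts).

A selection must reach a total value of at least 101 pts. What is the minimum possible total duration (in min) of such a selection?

24

Subsets with value ≥ 101, sorted by total duration:
- track 9+track 7+track 4: duration 24, value 105
- track 7+track 6+track 8+track 1: duration 25, value 106
- track 9+track 7+track 1: duration 26, value 121
- track 7+track 4+track 1: duration 26, value 120
Minimum duration: 24 min.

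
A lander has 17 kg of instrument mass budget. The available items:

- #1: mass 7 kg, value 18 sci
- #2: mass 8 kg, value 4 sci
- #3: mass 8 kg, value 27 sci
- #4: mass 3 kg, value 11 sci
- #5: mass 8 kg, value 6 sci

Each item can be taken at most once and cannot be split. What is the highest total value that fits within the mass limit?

Check high-value combinations within 17 kg:
- #1+#3: mass 7+8=15, value 18+27=45
- #3+#4: mass 8+3=11, value 27+11=38
- #3+#5: mass 8+8=16, value 27+6=33
- #2+#3: mass 8+8=16, value 4+27=31
Best: 45 sci.

45 sci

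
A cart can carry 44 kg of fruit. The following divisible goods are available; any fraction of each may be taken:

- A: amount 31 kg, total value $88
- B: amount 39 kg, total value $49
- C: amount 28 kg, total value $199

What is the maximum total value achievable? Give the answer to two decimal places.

244.42

Take in order of value per unit:
- C (199/28 per unit): all 28 → value 199, running total 199.00
- A (88/31 per unit): 16 of 31 → value 16×88/31 = 45.4194, running total 244.42
Total 244.42.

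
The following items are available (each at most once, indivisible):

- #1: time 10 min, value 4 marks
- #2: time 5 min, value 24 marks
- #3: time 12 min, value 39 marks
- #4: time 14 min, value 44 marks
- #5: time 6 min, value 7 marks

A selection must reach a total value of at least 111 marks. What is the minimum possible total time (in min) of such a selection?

37

Subsets with value ≥ 111, sorted by total time:
- #2+#3+#4+#5: time 37, value 114
- #1+#2+#3+#4: time 41, value 111
Minimum time: 37 min.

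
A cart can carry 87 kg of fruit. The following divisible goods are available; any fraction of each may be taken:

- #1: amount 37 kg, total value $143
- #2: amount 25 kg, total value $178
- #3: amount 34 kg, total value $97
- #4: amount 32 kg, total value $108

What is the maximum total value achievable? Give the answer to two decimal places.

405.38

Take in order of value per unit:
- #2 (178/25 per unit): all 25 → value 178, running total 178.00
- #1 (143/37 per unit): all 37 → value 143, running total 321.00
- #4 (108/32 per unit): 25 of 32 → value 25×108/32 = 84.3750, running total 405.38
Total 405.38.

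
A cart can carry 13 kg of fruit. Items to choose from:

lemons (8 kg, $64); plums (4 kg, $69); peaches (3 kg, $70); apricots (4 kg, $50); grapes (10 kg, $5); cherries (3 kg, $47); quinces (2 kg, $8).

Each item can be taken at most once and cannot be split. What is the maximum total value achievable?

Check high-value combinations within 13 kg:
- plums+peaches+apricots+quinces: weight 4+3+4+2=13, value 69+70+50+8=197
- plums+peaches+cherries+quinces: weight 4+3+3+2=12, value 69+70+47+8=194
- plums+peaches+apricots: weight 4+3+4=11, value 69+70+50=189
- plums+peaches+cherries: weight 4+3+3=10, value 69+70+47=186
Best: $197.

$197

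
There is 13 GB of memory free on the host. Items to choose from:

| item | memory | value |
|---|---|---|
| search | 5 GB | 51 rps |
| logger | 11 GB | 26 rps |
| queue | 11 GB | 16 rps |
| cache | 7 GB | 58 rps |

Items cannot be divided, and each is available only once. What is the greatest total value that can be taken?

109 rps

Check high-value combinations within 13 GB:
- search+cache: memory 5+7=12, value 51+58=109
- cache: memory 7, value 58
- search: memory 5, value 51
- logger: memory 11, value 26
- queue: memory 11, value 16
Best: 109 rps.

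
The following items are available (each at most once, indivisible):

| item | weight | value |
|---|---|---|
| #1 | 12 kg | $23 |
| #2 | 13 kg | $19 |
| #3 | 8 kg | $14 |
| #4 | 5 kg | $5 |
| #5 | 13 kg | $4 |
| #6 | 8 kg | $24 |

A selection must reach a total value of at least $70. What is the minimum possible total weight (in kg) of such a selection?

Subsets with value ≥ 70, sorted by total weight:
- #1+#2+#4+#6: weight 38, value 71
- #1+#2+#3+#6: weight 41, value 80
- #1+#2+#3+#4+#6: weight 46, value 85
Minimum weight: 38 kg.

38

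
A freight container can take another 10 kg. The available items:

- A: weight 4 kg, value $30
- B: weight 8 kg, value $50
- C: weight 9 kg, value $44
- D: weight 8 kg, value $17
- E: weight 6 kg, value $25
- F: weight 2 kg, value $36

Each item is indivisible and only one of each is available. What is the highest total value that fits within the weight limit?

$86

This is a 0/1 knapsack; check combinations near the capacity.
- B+F: weight 8+2=10, value 50+36=86
- A+F: weight 4+2=6, value 30+36=66
- E+F: weight 6+2=8, value 25+36=61
- A+E: weight 4+6=10, value 30+25=55
- D+F: weight 8+2=10, value 17+36=53
Best: $86.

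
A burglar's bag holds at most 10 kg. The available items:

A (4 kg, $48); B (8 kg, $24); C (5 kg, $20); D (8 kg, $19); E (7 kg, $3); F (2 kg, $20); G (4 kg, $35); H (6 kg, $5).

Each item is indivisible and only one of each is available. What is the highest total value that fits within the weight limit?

$103

Check high-value combinations within 10 kg:
- A+F+G: weight 4+2+4=10, value 48+20+35=103
- A+G: weight 4+4=8, value 48+35=83
- A+F: weight 4+2=6, value 48+20=68
Best: $103.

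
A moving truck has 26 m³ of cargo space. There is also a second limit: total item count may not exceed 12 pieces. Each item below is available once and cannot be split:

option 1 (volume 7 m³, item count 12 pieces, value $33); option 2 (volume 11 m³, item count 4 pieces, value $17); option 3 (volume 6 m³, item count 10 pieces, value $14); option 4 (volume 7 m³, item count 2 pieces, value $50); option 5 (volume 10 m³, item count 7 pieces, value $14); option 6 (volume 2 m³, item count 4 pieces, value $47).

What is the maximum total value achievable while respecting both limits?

Feasible sets respecting both limits:
- option 2+option 4+option 6: volume 20, item count 10, value 114
- option 4+option 6: volume 9, item count 6, value 97
- option 2+option 4: volume 18, item count 6, value 67
Best: $114.

$114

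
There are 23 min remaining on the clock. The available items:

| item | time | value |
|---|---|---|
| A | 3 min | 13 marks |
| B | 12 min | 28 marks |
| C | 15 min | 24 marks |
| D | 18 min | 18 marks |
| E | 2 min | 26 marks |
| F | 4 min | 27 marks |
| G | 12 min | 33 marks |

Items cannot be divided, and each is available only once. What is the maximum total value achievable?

This is a 0/1 knapsack; check combinations near the capacity.
- A+E+F+G: time 3+2+4+12=21, value 13+26+27+33=99
- A+B+E+F: time 3+12+2+4=21, value 13+28+26+27=94
- E+F+G: time 2+4+12=18, value 26+27+33=86
- B+E+F: time 12+2+4=18, value 28+26+27=81
Best: 99 marks.

99 marks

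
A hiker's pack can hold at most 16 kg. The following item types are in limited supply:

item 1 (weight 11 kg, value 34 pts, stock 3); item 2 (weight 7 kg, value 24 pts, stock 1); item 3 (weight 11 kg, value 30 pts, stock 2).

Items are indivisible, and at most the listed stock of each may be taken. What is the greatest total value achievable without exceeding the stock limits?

Top feasible selections:
- 1×item 1: weight 11, value 34
- 1×item 3: weight 11, value 30
- 1×item 2: weight 7, value 24
Best: 34 pts.

34 pts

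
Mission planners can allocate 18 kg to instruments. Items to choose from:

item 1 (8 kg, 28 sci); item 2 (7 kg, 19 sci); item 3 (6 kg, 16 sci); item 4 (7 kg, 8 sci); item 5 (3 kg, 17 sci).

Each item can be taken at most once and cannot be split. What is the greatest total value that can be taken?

Check high-value combinations within 18 kg:
- item 1+item 2+item 5: mass 8+7+3=18, value 28+19+17=64
- item 1+item 3+item 5: mass 8+6+3=17, value 28+16+17=61
- item 1+item 4+item 5: mass 8+7+3=18, value 28+8+17=53
- item 2+item 3+item 5: mass 7+6+3=16, value 19+16+17=52
Best: 64 sci.

64 sci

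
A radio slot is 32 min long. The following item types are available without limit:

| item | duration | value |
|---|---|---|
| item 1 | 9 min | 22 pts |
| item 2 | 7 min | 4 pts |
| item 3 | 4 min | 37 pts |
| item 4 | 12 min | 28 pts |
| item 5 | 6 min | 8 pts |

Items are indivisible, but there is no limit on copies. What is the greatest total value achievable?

296 pts

Best value-per-unit is item 3 at 37/4, and filling with it alone uses duration 8×4=32. No mix of the others beats 8×37 = 296.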